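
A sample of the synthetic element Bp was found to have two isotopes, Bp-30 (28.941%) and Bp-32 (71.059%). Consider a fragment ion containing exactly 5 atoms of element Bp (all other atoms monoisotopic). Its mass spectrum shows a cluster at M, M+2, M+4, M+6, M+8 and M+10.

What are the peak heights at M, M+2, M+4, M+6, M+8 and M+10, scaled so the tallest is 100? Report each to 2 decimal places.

The 5 Bp atoms are independent, so intensities follow the terms of (0.28941 + 0.71059)^5.
P(M) = 0.28941^5 = 0.002030
P(M+2) = 5 × 0.28941^4 × 0.71059^1 = 0.024925
P(M+4) = 10 × 0.28941^3 × 0.71059^2 = 0.122399
P(M+6) = 10 × 0.28941^2 × 0.71059^3 = 0.300528
P(M+8) = 5 × 0.28941^1 × 0.71059^4 = 0.368944
P(M+10) = 0.71059^5 = 0.181174
The M+8 peak is largest (0.368944); scaling to 100 gives 0.55 : 6.76 : 33.18 : 81.46 : 100.00 : 49.11.

0.55 : 6.76 : 33.18 : 81.46 : 100.00 : 49.11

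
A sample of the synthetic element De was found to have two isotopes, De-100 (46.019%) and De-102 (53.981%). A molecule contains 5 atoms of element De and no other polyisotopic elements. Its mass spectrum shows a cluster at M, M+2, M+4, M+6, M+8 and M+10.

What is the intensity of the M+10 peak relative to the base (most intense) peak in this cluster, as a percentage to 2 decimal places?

13.76%

(0.46019 + 0.53981)^5 gives M 0.0206, M+2 0.1210, M+4 0.2840, M+6 0.3331, M+8 0.1954, M+10 0.0458; the largest is M+6.
P(M+6) = C(5,3) × 0.46019^2 × 0.53981^3 = 10 × 0.21177484 × 0.15729785 = 0.333117 (base)
P(M+10) = C(5,5) × 0.46019^0 × 0.53981^5 = 1 × 1.0000 × 0.04583578 = 0.045836
Relative intensity = 0.045836 / 0.333117 × 100 = 13.76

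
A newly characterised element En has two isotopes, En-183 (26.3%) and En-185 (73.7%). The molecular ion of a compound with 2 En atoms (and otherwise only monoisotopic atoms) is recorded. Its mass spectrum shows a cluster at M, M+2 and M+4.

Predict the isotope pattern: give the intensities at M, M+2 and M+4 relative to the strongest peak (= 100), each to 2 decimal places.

12.73 : 71.37 : 100.00

The 2 En atoms are independent, so intensities follow the terms of (0.263 + 0.737)^2.
P(M) = 0.263^2 = 0.069169
P(M+2) = 2 × 0.263^1 × 0.737^1 = 0.387662
P(M+4) = 0.737^2 = 0.543169
The M+4 peak is largest (0.543169); scaling to 100 gives 12.73 : 71.37 : 100.00.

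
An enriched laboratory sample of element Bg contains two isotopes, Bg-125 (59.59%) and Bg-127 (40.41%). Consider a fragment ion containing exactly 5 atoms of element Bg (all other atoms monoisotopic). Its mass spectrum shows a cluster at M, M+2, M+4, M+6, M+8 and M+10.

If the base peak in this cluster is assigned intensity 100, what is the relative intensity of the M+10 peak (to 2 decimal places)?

Term probabilities: M 0.0751, M+2 0.2548, M+4 0.3455, M+6 0.2343, M+8 0.0795, M+10 0.0108. Base peak = M+4.
P(M+4) = C(5,2) × 0.5959^3 × 0.4041^2 = 10 × 0.21160219 × 0.16329681 = 0.345540 (base)
P(M+10) = C(5,5) × 0.5959^0 × 0.4041^5 = 1 × 1.0000 × 0.01077567 = 0.010776
Relative intensity = 0.010776 / 0.345540 × 100 = 3.12

3.12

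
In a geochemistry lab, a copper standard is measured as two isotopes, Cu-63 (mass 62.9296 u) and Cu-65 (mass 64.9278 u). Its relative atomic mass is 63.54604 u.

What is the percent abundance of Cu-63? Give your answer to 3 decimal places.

Let x be the fractional abundance of Cu-63; then Cu-65 has abundance 1 − x.
62.9296·x + 64.9278·(1 − x) = 63.54604
(62.9296 − 64.9278)·x = 63.54604 − 64.9278
x = -1.38176 / -1.9982 = 0.69150 → 69.150% Cu-63, 30.850% Cu-65.

69.150%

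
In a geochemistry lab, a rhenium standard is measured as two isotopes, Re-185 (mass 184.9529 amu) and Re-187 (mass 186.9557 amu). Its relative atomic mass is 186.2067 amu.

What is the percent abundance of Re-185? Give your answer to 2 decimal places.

37.40%

Writing the weighted mean with unknown fraction x of Re-185:
184.9529·x + 186.9557·(1 − x) = 186.2067
(184.9529 − 186.9557)·x = 186.2067 − 186.9557
x = -0.7490 / -2.0028 = 0.37398 → 37.40% Re-185, 62.60% Re-187.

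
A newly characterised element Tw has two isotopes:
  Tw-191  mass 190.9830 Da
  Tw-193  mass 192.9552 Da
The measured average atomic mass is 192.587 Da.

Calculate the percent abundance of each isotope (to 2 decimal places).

Writing the weighted mean with unknown fraction x of Tw-191:
190.9830·x + 192.9552·(1 − x) = 192.587
(190.9830 − 192.9552)·x = 192.587 − 192.9552
x = -0.3682 / -1.9722 = 0.18670 → 18.67% Tw-191, 81.33% Tw-193.

Tw-191: 18.67%, Tw-193: 81.33%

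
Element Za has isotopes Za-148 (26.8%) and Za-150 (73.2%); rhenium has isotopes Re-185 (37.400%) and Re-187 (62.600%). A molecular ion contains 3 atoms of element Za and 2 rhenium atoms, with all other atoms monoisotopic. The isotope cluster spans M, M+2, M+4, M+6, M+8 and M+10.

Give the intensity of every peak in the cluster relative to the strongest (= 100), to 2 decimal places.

Element Za pattern (n=3): 0.01924883 : 0.1577255 : 0.4308025 : 0.39222317
Rhenium pattern (n=2): 0.139876 : 0.468248 : 0.391876
Convolve the two distributions (both contribute in 2-u steps):
  M: 0.01924883×0.139876 = 0.002692
  M+2: 0.01924883×0.468248 + 0.1577255×0.139876 = 0.031075
  M+4: 0.01924883×0.391876 + 0.1577255×0.468248 + 0.4308025×0.139876 = 0.141657
  M+6: 0.1577255×0.391876 + 0.4308025×0.468248 + 0.39222317×0.139876 = 0.318394
  M+8: 0.4308025×0.391876 + 0.39222317×0.468248 = 0.352479
  M+10: 0.39222317×0.391876 = 0.153703
Scale to base peak (0.352479) = 100: 0.76 : 8.82 : 40.19 : 90.33 : 100.00 : 43.61

0.76 : 8.82 : 40.19 : 90.33 : 100.00 : 43.61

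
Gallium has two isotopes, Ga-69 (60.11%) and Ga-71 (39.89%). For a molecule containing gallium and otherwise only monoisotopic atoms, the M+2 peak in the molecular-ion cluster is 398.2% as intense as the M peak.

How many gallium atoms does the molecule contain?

The M+2/M ratio from n Ga atoms is n · q/p = n · 0.3989/0.6011.
n = 3.982 × 0.6011/0.3989 = 6.00 ≈ 6

6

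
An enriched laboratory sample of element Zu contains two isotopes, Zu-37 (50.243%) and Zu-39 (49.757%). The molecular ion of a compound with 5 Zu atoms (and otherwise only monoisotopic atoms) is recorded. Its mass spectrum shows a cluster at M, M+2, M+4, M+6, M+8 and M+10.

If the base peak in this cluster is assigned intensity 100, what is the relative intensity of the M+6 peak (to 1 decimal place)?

99.0

Term probabilities: M 0.0320, M+2 0.1585, M+4 0.3140, M+6 0.3110, M+8 0.1540, M+10 0.0305. Base peak = M+4.
P(M+4) = C(5,2) × 0.50243^3 × 0.49757^2 = 10 × 0.12683137 × 0.2475759 = 0.314004 (base)
P(M+6) = C(5,3) × 0.50243^2 × 0.49757^3 = 10 × 0.2524359 × 0.12318634 = 0.310967
Relative intensity = 0.310967 / 0.314004 × 100 = 99.0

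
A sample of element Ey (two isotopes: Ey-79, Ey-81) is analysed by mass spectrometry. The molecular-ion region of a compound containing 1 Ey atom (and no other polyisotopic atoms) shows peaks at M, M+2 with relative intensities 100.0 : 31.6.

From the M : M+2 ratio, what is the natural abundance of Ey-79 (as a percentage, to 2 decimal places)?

75.99%

Write p for the Ey-79 fraction. I(M+2)/I(M) = [C(1,1)·p^0·(1−p)] / p^1 = 1·(1−p)/p = 31.6/100.0 = 0.3160
(1−p)/p = 0.3160/1 = 0.3160  ⇒  p = 1/(1 + 0.3160) = 0.7599
Ey-79: 75.99%, Ey-81: 24.01%.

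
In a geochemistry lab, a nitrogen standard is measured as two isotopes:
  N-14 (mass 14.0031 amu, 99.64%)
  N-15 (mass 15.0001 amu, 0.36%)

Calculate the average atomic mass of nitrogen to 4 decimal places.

14.0067 amu

The abundance-weighted mean is 0.9964 × 14.0031 + 0.0036 × 15.0001
= 13.95269 + 0.05400 = 14.00669 amu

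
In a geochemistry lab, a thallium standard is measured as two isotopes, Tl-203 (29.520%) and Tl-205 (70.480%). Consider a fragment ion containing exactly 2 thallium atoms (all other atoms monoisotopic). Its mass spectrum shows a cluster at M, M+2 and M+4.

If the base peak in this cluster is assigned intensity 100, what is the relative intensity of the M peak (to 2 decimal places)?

(0.29520 + 0.70480)^2 gives M 0.0871, M+2 0.4161, M+4 0.4967; the largest is M+4.
P(M+4) = C(2,2) × 0.29520^0 × 0.70480^2 = 1 × 1.0000 × 0.49674304 = 0.496743 (base)
P(M) = C(2,0) × 0.29520^2 × 0.70480^0 = 1 × 0.08714304 × 1.0000 = 0.087143
Relative intensity = 0.087143 / 0.496743 × 100 = 17.54

17.54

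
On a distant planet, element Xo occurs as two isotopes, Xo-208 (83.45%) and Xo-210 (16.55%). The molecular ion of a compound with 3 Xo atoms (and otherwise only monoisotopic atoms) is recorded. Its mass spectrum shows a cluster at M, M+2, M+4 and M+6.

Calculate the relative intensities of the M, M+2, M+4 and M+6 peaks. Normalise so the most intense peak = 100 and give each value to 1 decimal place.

Each Xo atom is independently Xo-208 (p = 0.8345) or Xo-210 (q = 0.1655); the cluster is the binomial expansion (p + q)^3.
P(M) = 0.8345^3 = 0.581138
P(M+2) = 3 × 0.8345^2 × 0.1655^1 = 0.345758
P(M+4) = 3 × 0.8345^1 × 0.1655^2 = 0.068571
P(M+6) = 0.1655^3 = 0.004533
The M peak is largest (0.581138); scaling to 100 gives 100.0 : 59.5 : 11.8 : 0.8.

100.0 : 59.5 : 11.8 : 0.8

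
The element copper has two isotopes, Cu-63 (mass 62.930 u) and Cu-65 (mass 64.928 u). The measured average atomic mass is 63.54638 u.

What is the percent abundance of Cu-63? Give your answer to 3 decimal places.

Let x be the fractional abundance of Cu-63; then Cu-65 has abundance 1 − x.
62.930·x + 64.928·(1 − x) = 63.54638
(62.930 − 64.928)·x = 63.54638 − 64.928
x = -1.38162 / -1.998 = 0.69150 → 69.150% Cu-63, 30.850% Cu-65.

69.150%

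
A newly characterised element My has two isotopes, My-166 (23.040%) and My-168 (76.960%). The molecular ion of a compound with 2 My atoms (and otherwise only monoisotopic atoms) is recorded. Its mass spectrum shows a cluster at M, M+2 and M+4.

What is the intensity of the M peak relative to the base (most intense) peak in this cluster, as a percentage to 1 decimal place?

Term probabilities: M 0.0531, M+2 0.3546, M+4 0.5923. Base peak = M+4.
P(M+4) = C(2,2) × 0.23040^0 × 0.76960^2 = 1 × 1.0000 × 0.59228416 = 0.592284 (base)
P(M) = C(2,0) × 0.23040^2 × 0.76960^0 = 1 × 0.05308416 × 1.0000 = 0.053084
Relative intensity = 0.053084 / 0.592284 × 100 = 9.0

9.0%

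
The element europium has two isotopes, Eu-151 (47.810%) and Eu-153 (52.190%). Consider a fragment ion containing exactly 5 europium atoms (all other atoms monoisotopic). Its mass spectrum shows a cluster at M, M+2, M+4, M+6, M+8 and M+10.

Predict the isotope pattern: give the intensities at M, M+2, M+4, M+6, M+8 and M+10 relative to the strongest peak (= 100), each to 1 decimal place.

The 5 Eu atoms are independent, so intensities follow the terms of (0.47810 + 0.52190)^5.
P(M) = 0.47810^5 = 0.024980
P(M+2) = 5 × 0.47810^4 × 0.52190^1 = 0.136343
P(M+4) = 10 × 0.47810^3 × 0.52190^2 = 0.297667
P(M+6) = 10 × 0.47810^2 × 0.52190^3 = 0.324937
P(M+8) = 5 × 0.47810^1 × 0.52190^4 = 0.177353
P(M+10) = 0.52190^5 = 0.038720
The M+6 peak is largest (0.324937); scaling to 100 gives 7.7 : 42.0 : 91.6 : 100.0 : 54.6 : 11.9.

7.7 : 42.0 : 91.6 : 100.0 : 54.6 : 11.9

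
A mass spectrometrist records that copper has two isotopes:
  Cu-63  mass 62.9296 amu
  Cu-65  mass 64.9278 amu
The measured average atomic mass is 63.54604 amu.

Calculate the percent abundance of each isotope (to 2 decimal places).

Let x be the fractional abundance of Cu-63; then Cu-65 has abundance 1 − x.
62.9296·x + 64.9278·(1 − x) = 63.54604
(62.9296 − 64.9278)·x = 63.54604 − 64.9278
x = -1.38176 / -1.9982 = 0.69150 → 69.15% Cu-63, 30.85% Cu-65.

Cu-63: 69.15%, Cu-65: 30.85%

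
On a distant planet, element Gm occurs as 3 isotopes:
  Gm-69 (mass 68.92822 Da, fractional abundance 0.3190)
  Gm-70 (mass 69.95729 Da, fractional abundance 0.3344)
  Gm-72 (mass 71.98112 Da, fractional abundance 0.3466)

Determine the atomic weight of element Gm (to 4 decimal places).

70.3305 Da

The abundance-weighted mean is 0.3190 × 68.92822 + 0.3344 × 69.95729 + 0.3466 × 71.98112
= 21.988102 + 23.393718 + 24.948656 = 70.330476 Da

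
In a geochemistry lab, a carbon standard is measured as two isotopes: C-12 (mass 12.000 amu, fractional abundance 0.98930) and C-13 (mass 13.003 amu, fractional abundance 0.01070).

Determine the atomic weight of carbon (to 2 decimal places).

The abundance-weighted mean is 0.98930 × 12.000 + 0.01070 × 13.003
= 11.8716 + 0.1391 = 12.0107 amu

12.01 amu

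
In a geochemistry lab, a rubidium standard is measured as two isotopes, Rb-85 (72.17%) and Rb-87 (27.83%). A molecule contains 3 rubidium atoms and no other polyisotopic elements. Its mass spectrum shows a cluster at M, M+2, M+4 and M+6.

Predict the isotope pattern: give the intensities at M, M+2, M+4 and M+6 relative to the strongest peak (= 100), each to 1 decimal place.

86.4 : 100.0 : 38.6 : 5.0

Expanding (0.7217 + 0.2783)^3:
P(M) = 0.7217^3 = 0.375898
P(M+2) = 3 × 0.7217^2 × 0.2783^1 = 0.434858
P(M+4) = 3 × 0.7217^1 × 0.2783^2 = 0.167689
P(M+6) = 0.2783^3 = 0.021555
The M+2 peak is largest (0.434858); scaling to 100 gives 86.4 : 100.0 : 38.6 : 5.0.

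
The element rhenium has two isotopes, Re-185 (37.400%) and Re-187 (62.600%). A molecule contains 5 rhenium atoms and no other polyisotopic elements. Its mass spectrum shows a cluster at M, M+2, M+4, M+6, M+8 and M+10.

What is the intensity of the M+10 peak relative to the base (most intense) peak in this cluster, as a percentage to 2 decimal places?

28.02%

(0.37400 + 0.62600)^5 gives M 0.0073, M+2 0.0612, M+4 0.2050, M+6 0.3431, M+8 0.2872, M+10 0.0961; the largest is M+6.
P(M+6) = C(5,3) × 0.37400^2 × 0.62600^3 = 10 × 0.139876 × 0.24531438 = 0.343136 (base)
P(M+10) = C(5,5) × 0.37400^0 × 0.62600^5 = 1 × 1.0000 × 0.09613282 = 0.096133
Relative intensity = 0.096133 / 0.343136 × 100 = 28.02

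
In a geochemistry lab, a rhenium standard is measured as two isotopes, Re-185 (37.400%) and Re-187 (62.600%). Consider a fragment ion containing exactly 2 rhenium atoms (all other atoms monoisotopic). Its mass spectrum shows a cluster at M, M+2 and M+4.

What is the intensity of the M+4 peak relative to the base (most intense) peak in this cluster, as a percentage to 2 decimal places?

83.69%

(0.37400 + 0.62600)^2 gives M 0.1399, M+2 0.4682, M+4 0.3919; the largest is M+2.
P(M+2) = C(2,1) × 0.37400^1 × 0.62600^1 = 2 × 0.3740 × 0.6260 = 0.468248 (base)
P(M+4) = C(2,2) × 0.37400^0 × 0.62600^2 = 1 × 1.0000 × 0.391876 = 0.391876
Relative intensity = 0.391876 / 0.468248 × 100 = 83.69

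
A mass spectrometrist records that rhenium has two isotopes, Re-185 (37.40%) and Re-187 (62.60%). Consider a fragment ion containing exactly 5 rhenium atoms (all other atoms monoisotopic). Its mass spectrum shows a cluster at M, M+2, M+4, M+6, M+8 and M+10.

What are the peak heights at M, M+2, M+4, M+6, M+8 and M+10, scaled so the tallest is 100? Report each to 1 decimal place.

The 5 Re atoms are independent, so intensities follow the terms of (0.3740 + 0.6260)^5.
P(M) = 0.3740^5 = 0.007317
P(M+2) = 5 × 0.3740^4 × 0.6260^1 = 0.061239
P(M+4) = 10 × 0.3740^3 × 0.6260^2 = 0.205005
P(M+6) = 10 × 0.3740^2 × 0.6260^3 = 0.343136
P(M+8) = 5 × 0.3740^1 × 0.6260^4 = 0.287170
P(M+10) = 0.6260^5 = 0.096133
The M+6 peak is largest (0.343136); scaling to 100 gives 2.1 : 17.8 : 59.7 : 100.0 : 83.7 : 28.0.

2.1 : 17.8 : 59.7 : 100.0 : 83.7 : 28.0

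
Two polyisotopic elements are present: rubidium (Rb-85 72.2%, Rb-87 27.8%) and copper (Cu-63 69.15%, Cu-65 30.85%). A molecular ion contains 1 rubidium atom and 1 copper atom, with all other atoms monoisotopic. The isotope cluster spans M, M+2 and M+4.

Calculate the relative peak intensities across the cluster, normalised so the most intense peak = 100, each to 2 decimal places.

100.00 : 83.12 : 17.18

Rubidium pattern (n=1): 0.7220 : 0.2780
Copper pattern (n=1): 0.6915 : 0.3085
Convolve the two distributions (both contribute in 2-u steps):
  M: 0.7220×0.6915 = 0.499263
  M+2: 0.7220×0.3085 + 0.2780×0.6915 = 0.414974
  M+4: 0.2780×0.3085 = 0.085763
Scale to base peak (0.499263) = 100: 100.00 : 83.12 : 17.18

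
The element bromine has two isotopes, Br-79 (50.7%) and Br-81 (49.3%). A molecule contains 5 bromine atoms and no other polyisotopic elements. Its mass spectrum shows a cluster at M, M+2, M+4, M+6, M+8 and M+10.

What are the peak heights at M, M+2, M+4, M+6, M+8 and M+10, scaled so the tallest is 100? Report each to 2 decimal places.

10.58 : 51.42 : 100.00 : 97.24 : 47.28 : 9.19

The 5 Br atoms are independent, so intensities follow the terms of (0.507 + 0.493)^5.
P(M) = 0.507^5 = 0.033500
P(M+2) = 5 × 0.507^4 × 0.493^1 = 0.162873
P(M+4) = 10 × 0.507^3 × 0.493^2 = 0.316751
P(M+6) = 10 × 0.507^2 × 0.493^3 = 0.308004
P(M+8) = 5 × 0.507^1 × 0.493^4 = 0.149750
P(M+10) = 0.493^5 = 0.029123
The M+4 peak is largest (0.316751); scaling to 100 gives 10.58 : 51.42 : 100.00 : 97.24 : 47.28 : 9.19.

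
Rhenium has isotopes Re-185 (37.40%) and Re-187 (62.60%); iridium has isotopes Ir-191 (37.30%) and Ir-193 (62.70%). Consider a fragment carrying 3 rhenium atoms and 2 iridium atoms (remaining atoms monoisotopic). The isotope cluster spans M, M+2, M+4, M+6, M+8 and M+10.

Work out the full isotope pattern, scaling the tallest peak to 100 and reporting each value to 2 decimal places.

2.12 : 17.79 : 59.64 : 100.00 : 83.83 : 28.11

Rhenium pattern (n=3): 0.05231362 : 0.26268713 : 0.43968487 : 0.24531438
Iridium pattern (n=2): 0.139129 : 0.467742 : 0.393129
Convolve the two distributions (both contribute in 2-u steps):
  M: 0.05231362×0.139129 = 0.007278
  M+2: 0.05231362×0.467742 + 0.26268713×0.139129 = 0.061017
  M+4: 0.05231362×0.393129 + 0.26268713×0.467742 + 0.43968487×0.139129 = 0.204609
  M+6: 0.26268713×0.393129 + 0.43968487×0.467742 + 0.24531438×0.139129 = 0.343059
  M+8: 0.43968487×0.393129 + 0.24531438×0.467742 = 0.287597
  M+10: 0.24531438×0.393129 = 0.096440
Scale to base peak (0.343059) = 100: 2.12 : 17.79 : 59.64 : 100.00 : 83.83 : 28.11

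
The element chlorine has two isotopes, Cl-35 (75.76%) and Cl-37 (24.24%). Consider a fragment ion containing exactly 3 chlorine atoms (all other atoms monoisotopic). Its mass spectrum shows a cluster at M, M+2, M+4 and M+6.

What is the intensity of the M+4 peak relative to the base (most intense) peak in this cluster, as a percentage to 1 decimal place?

(0.7576 + 0.2424)^3 gives M 0.4348, M+2 0.4174, M+4 0.1335, M+6 0.0142; the largest is M.
P(M) = C(3,0) × 0.7576^3 × 0.2424^0 = 1 × 0.4348304 × 1.0000 = 0.434830 (base)
P(M+4) = C(3,2) × 0.7576^1 × 0.2424^2 = 3 × 0.7576 × 0.05875776 = 0.133545
Relative intensity = 0.133545 / 0.434830 × 100 = 30.7

30.7%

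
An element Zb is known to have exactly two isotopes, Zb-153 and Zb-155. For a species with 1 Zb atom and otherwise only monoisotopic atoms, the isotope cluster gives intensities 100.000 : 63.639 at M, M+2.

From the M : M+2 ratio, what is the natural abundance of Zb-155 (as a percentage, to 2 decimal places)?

38.89%

Write p for the Zb-153 fraction. I(M+2)/I(M) = [C(1,1)·p^0·(1−p)] / p^1 = 1·(1−p)/p = 63.639/100.000 = 0.6364
(1−p)/p = 0.6364/1 = 0.6364  ⇒  p = 1/(1 + 0.6364) = 0.6111
Zb-153: 61.11%, Zb-155: 38.89%.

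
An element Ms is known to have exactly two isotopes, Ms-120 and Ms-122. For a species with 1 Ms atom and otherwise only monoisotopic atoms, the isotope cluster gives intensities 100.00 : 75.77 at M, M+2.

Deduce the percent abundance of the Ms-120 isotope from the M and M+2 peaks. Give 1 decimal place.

56.9%

If p is the fraction of Ms that is Ms-120, then I(M+2)/I(M) = [C(1,1)·p^0·(1−p)] / p^1 = 1·(1−p)/p = 75.77/100.00 = 0.7577
(1−p)/p = 0.7577/1 = 0.7577  ⇒  p = 1/(1 + 0.7577) = 0.5689
Ms-120: 56.9%, Ms-122: 43.1%.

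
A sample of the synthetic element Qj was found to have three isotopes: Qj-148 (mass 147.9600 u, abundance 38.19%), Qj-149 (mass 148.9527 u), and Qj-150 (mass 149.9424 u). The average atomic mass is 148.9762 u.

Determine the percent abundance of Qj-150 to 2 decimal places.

40.68%

The remaining 61.81% is split between Qj-149 (fraction x) and Qj-150 (fraction 0.6181 − x).
Substituting: 148.9527x + 149.9424(0.6181 − x) = 92.470276
(148.9527 − 149.9424)x = -0.20912144  ⇒  x = 0.21130, y = 0.40680
Qj-149: 21.13%, Qj-150: 40.68%.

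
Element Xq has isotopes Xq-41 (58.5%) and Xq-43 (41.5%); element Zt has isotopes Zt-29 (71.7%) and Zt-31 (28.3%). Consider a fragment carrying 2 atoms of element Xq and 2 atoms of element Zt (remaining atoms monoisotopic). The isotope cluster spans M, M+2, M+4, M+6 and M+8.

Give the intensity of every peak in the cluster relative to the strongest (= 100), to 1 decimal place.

Element Xq pattern (n=2): 0.342225 : 0.48555 : 0.172225
Element Zt pattern (n=2): 0.514089 : 0.405822 : 0.080089
Convolve the two distributions (both contribute in 2-u steps):
  M: 0.342225×0.514089 = 0.175934
  M+2: 0.342225×0.405822 + 0.48555×0.514089 = 0.388498
  M+4: 0.342225×0.080089 + 0.48555×0.405822 + 0.172225×0.514089 = 0.312994
  M+6: 0.48555×0.080089 + 0.172225×0.405822 = 0.108780
  M+8: 0.172225×0.080089 = 0.013793
Scale to base peak (0.388498) = 100: 45.3 : 100.0 : 80.6 : 28.0 : 3.6

45.3 : 100.0 : 80.6 : 28.0 : 3.6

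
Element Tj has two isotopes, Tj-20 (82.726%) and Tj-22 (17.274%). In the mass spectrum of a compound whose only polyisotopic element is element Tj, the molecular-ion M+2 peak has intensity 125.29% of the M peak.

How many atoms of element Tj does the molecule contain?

The M+2/M ratio from n Tj atoms is n · q/p = n · 0.17274/0.82726.
n = 1.2529 × 0.82726/0.17274 = 6.00 ≈ 6

6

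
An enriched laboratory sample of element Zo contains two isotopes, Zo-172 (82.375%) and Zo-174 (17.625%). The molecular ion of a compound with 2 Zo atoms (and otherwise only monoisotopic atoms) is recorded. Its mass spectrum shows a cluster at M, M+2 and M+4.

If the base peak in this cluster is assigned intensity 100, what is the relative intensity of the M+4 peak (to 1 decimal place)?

Binomial terms of (0.82375 + 0.17625)^2: M 0.6786, M+2 0.2904, M+4 0.0311 → M is the base peak.
P(M) = C(2,0) × 0.82375^2 × 0.17625^0 = 1 × 0.67856406 × 1.0000 = 0.678564 (base)
P(M+4) = C(2,2) × 0.82375^0 × 0.17625^2 = 1 × 1.0000 × 0.03106406 = 0.031064
Relative intensity = 0.031064 / 0.678564 × 100 = 4.6

4.6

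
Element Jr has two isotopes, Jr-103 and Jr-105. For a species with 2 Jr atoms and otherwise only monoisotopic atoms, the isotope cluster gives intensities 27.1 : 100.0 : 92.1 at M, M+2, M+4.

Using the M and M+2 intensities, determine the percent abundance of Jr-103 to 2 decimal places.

Write p for the Jr-103 fraction. I(M+2)/I(M) = [C(2,1)·p^1·(1−p)] / p^2 = 2·(1−p)/p = 100.0/27.1 = 3.6900
(1−p)/p = 3.6900/2 = 1.8450  ⇒  p = 1/(1 + 1.8450) = 0.3515
Jr-103: 35.15%, Jr-105: 64.85%.

35.15%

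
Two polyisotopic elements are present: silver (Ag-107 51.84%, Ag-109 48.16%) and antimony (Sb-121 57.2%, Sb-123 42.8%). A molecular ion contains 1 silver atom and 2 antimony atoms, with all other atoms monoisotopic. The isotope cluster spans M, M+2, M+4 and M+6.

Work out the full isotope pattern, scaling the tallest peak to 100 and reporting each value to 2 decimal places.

41.23 : 100.00 : 80.40 : 21.44

Silver pattern (n=1): 0.5184 : 0.4816
Antimony pattern (n=2): 0.327184 : 0.489632 : 0.183184
Convolve the two distributions (both contribute in 2-u steps):
  M: 0.5184×0.327184 = 0.169612
  M+2: 0.5184×0.489632 + 0.4816×0.327184 = 0.411397
  M+4: 0.5184×0.183184 + 0.4816×0.489632 = 0.330769
  M+6: 0.4816×0.183184 = 0.088221
Scale to base peak (0.411397) = 100: 41.23 : 100.00 : 80.40 : 21.44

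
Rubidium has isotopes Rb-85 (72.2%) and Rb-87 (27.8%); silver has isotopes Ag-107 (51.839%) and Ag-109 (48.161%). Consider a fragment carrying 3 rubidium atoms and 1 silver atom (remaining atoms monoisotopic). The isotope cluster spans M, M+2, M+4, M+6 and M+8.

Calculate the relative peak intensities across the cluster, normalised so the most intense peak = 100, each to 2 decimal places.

Rubidium pattern (n=3): 0.37636705 : 0.43475086 : 0.16739714 : 0.02148495
Silver pattern (n=1): 0.51839 : 0.48161
Convolve the two distributions (both contribute in 2-u steps):
  M: 0.37636705×0.51839 = 0.195105
  M+2: 0.37636705×0.48161 + 0.43475086×0.51839 = 0.406633
  M+4: 0.43475086×0.48161 + 0.16739714×0.51839 = 0.296157
  M+6: 0.16739714×0.48161 + 0.02148495×0.51839 = 0.091758
  M+8: 0.02148495×0.48161 = 0.010347
Scale to base peak (0.406633) = 100: 47.98 : 100.00 : 72.83 : 22.57 : 2.54

47.98 : 100.00 : 72.83 : 22.57 : 2.54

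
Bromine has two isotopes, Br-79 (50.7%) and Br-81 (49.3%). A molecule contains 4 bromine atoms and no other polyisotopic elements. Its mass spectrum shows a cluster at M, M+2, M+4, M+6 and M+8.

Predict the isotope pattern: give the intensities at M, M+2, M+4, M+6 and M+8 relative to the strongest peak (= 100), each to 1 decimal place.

17.6 : 68.6 : 100.0 : 64.8 : 15.8

Each Br atom is independently Br-79 (p = 0.507) or Br-81 (q = 0.493); the cluster is the binomial expansion (p + q)^4.
P(M) = 0.507^4 = 0.066074
P(M+2) = 4 × 0.507^3 × 0.493^1 = 0.256999
P(M+4) = 6 × 0.507^2 × 0.493^2 = 0.374853
P(M+6) = 4 × 0.507^1 × 0.493^3 = 0.243001
P(M+8) = 0.493^4 = 0.059073
The M+4 peak is largest (0.374853); scaling to 100 gives 17.6 : 68.6 : 100.0 : 64.8 : 15.8.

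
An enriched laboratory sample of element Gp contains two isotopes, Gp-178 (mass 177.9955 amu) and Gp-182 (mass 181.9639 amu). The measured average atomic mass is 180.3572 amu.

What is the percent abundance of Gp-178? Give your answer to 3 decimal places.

40.487%

Writing the weighted mean with unknown fraction x of Gp-178:
177.9955·x + 181.9639·(1 − x) = 180.3572
(177.9955 − 181.9639)·x = 180.3572 − 181.9639
x = -1.6067 / -3.9684 = 0.40487 → 40.487% Gp-178, 59.513% Gp-182.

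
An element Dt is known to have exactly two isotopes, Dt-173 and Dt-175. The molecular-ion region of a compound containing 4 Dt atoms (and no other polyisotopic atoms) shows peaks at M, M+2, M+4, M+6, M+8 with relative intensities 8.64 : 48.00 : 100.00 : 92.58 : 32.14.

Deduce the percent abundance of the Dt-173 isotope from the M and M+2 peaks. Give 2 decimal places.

If p is the fraction of Dt that is Dt-173, then I(M+2)/I(M) = [C(4,1)·p^3·(1−p)] / p^4 = 4·(1−p)/p = 48.00/8.64 = 5.5556
(1−p)/p = 5.5556/4 = 1.3889  ⇒  p = 1/(1 + 1.3889) = 0.4186
Dt-173: 41.86%, Dt-175: 58.14%.

41.86%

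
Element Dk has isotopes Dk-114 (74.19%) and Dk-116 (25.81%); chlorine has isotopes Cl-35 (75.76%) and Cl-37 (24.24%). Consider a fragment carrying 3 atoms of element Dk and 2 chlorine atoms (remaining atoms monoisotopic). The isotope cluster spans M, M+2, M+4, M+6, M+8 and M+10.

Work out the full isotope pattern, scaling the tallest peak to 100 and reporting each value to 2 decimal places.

Element Dk pattern (n=3): 0.40835334 : 0.42618681 : 0.14826636 : 0.01719349
Chlorine pattern (n=2): 0.57395776 : 0.36728448 : 0.05875776
Convolve the two distributions (both contribute in 2-u steps):
  M: 0.40835334×0.57395776 = 0.234378
  M+2: 0.40835334×0.36728448 + 0.42618681×0.57395776 = 0.394595
  M+4: 0.40835334×0.05875776 + 0.42618681×0.36728448 + 0.14826636×0.57395776 = 0.265624
  M+6: 0.42618681×0.05875776 + 0.14826636×0.36728448 + 0.01719349×0.57395776 = 0.089366
  M+8: 0.14826636×0.05875776 + 0.01719349×0.36728448 = 0.015027
  M+10: 0.01719349×0.05875776 = 0.001010
Scale to base peak (0.394595) = 100: 59.40 : 100.00 : 67.32 : 22.65 : 3.81 : 0.26

59.40 : 100.00 : 67.32 : 22.65 : 3.81 : 0.26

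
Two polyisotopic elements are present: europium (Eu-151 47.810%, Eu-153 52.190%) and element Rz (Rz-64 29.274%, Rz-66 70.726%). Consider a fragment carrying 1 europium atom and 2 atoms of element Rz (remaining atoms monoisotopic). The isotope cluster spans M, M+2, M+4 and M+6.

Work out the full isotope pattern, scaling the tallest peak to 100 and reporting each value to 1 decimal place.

9.0 : 53.3 : 100.0 : 57.3

Europium pattern (n=1): 0.4781 : 0.5219
Element Rz pattern (n=2): 0.08569671 : 0.41408658 : 0.50021671
Convolve the two distributions (both contribute in 2-u steps):
  M: 0.4781×0.08569671 = 0.040972
  M+2: 0.4781×0.41408658 + 0.5219×0.08569671 = 0.242700
  M+4: 0.4781×0.50021671 + 0.5219×0.41408658 = 0.455265
  M+6: 0.5219×0.50021671 = 0.261063
Scale to base peak (0.455265) = 100: 9.0 : 53.3 : 100.0 : 57.3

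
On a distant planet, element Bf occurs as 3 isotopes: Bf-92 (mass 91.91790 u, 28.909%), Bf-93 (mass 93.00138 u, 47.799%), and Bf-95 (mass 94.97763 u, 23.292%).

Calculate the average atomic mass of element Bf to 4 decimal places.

Weight each isotope mass by its fractional abundance: 0.28909 × 91.91790 + 0.47799 × 93.00138 + 0.23292 × 94.97763
= 26.572546 + 44.453730 + 22.122190 = 93.148466 u

93.1485 u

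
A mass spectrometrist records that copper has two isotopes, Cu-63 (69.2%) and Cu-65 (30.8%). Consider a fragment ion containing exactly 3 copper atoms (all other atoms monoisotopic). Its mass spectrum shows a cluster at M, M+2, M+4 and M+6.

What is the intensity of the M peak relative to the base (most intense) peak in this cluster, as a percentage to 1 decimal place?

(0.692 + 0.308)^3 gives M 0.3314, M+2 0.4425, M+4 0.1969, M+6 0.0292; the largest is M+2.
P(M+2) = C(3,1) × 0.692^2 × 0.308^1 = 3 × 0.478864 × 0.3080 = 0.442470 (base)
P(M) = C(3,0) × 0.692^3 × 0.308^0 = 1 × 0.33137389 × 1.0000 = 0.331374
Relative intensity = 0.331374 / 0.442470 × 100 = 74.9

74.9%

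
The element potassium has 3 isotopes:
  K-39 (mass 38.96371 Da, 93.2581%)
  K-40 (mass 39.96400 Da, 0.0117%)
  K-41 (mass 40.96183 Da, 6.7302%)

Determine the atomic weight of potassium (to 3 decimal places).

39.098 Da

Ar = Σ fᵢ·mᵢ = 0.932581 × 38.96371 + 0.000117 × 39.96400 + 0.067302 × 40.96183
= 36.336816 + 0.004676 + 2.756813 = 39.098305 Da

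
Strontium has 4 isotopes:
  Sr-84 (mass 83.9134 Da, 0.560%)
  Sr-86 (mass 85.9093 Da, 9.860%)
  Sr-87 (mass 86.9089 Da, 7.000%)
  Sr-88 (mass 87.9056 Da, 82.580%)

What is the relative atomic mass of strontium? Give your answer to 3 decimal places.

Average mass = Σ (abundance × isotope mass) = 0.00560 × 83.9134 + 0.09860 × 85.9093 + 0.07000 × 86.9089 + 0.82580 × 87.9056
= 0.46992 + 8.47066 + 6.08362 + 72.59244 = 87.61664 Da

87.617 Da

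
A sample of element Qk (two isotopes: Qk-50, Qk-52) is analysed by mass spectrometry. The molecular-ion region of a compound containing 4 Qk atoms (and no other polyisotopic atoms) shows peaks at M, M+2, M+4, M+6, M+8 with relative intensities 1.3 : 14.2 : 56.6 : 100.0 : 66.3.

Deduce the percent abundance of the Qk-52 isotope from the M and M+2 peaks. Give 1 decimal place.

73.2%

Write p for the Qk-50 fraction. I(M+2)/I(M) = [C(4,1)·p^3·(1−p)] / p^4 = 4·(1−p)/p = 14.2/1.3 = 10.9231
(1−p)/p = 10.9231/4 = 2.7308  ⇒  p = 1/(1 + 2.7308) = 0.2680
Qk-50: 26.8%, Qk-52: 73.2%.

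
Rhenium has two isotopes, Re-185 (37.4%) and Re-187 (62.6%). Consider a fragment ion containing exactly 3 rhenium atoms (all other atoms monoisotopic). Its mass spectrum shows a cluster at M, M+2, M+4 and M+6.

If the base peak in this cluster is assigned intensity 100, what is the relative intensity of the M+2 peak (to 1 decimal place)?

(0.374 + 0.626)^3 gives M 0.0523, M+2 0.2627, M+4 0.4397, M+6 0.2453; the largest is M+4.
P(M+4) = C(3,2) × 0.374^1 × 0.626^2 = 3 × 0.3740 × 0.391876 = 0.439685 (base)
P(M+2) = C(3,1) × 0.374^2 × 0.626^1 = 3 × 0.139876 × 0.6260 = 0.262687
Relative intensity = 0.262687 / 0.439685 × 100 = 59.7

59.7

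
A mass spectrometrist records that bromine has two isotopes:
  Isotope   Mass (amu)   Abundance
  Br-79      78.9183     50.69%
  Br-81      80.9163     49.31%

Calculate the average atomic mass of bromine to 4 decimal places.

Ar = Σ fᵢ·mᵢ = 0.5069 × 78.9183 + 0.4931 × 80.9163
= 40.00369 + 39.89983 = 79.90352 amu

79.9035 amu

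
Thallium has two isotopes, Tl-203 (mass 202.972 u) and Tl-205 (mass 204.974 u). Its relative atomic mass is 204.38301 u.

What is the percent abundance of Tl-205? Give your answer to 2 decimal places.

Writing the weighted mean with unknown fraction x of Tl-203:
202.972·x + 204.974·(1 − x) = 204.38301
(202.972 − 204.974)·x = 204.38301 − 204.974
x = -0.59099 / -2.002 = 0.29520 → 29.52% Tl-203, 70.48% Tl-205.

70.48%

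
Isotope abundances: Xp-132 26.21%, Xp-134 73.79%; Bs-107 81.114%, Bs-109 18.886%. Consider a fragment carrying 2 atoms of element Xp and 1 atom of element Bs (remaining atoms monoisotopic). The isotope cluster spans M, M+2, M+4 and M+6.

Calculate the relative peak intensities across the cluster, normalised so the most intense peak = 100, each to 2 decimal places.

Element Xp pattern (n=2): 0.06869641 : 0.38680718 : 0.54449641
Element Bs pattern (n=1): 0.81114 : 0.18886
Convolve the two distributions (both contribute in 2-u steps):
  M: 0.06869641×0.81114 = 0.055722
  M+2: 0.06869641×0.18886 + 0.38680718×0.81114 = 0.326729
  M+4: 0.38680718×0.18886 + 0.54449641×0.81114 = 0.514715
  M+6: 0.54449641×0.18886 = 0.102834
Scale to base peak (0.514715) = 100: 10.83 : 63.48 : 100.00 : 19.98

10.83 : 63.48 : 100.00 : 19.98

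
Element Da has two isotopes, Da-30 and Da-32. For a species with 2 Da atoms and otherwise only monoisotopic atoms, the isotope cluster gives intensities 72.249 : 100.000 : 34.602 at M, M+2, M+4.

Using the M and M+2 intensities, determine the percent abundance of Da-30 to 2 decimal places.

Let p = fractional abundance of Da-30. I(M+2)/I(M) = [C(2,1)·p^1·(1−p)] / p^2 = 2·(1−p)/p = 100.000/72.249 = 1.3841
(1−p)/p = 1.3841/2 = 0.6921  ⇒  p = 1/(1 + 0.6921) = 0.5910
Da-30: 59.10%, Da-32: 40.90%.

59.10%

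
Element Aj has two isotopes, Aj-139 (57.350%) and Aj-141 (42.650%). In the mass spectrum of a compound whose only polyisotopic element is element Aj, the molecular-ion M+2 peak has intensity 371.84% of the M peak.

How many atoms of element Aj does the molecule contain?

5

The M+2/M ratio from n Aj atoms is n · q/p = n · 0.42650/0.57350.
n = 3.7184 × 0.57350/0.42650 = 5.00 ≈ 5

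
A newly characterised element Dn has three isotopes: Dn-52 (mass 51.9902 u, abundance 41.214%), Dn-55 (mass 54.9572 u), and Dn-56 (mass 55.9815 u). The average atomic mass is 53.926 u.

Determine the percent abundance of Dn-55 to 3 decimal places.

40.079%

The remaining 58.786% is split between Dn-55 (fraction x) and Dn-56 (fraction 0.58786 − x).
Substituting: 54.9572x + 55.9815(0.58786 − x) = 32.498758972
(54.9572 − 55.9815)x = -0.410525618  ⇒  x = 0.40079, y = 0.18707
Dn-55: 40.079%, Dn-56: 18.707%.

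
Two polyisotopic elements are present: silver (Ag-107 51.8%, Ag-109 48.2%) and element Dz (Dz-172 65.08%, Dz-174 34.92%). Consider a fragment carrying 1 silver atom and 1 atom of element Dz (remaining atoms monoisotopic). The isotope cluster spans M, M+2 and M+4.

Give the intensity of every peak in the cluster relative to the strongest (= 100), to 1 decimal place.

68.2 : 100.0 : 34.0

Silver pattern (n=1): 0.5180 : 0.4820
Element Dz pattern (n=1): 0.6508 : 0.3492
Convolve the two distributions (both contribute in 2-u steps):
  M: 0.5180×0.6508 = 0.337114
  M+2: 0.5180×0.3492 + 0.4820×0.6508 = 0.494571
  M+4: 0.4820×0.3492 = 0.168314
Scale to base peak (0.494571) = 100: 68.2 : 100.0 : 34.0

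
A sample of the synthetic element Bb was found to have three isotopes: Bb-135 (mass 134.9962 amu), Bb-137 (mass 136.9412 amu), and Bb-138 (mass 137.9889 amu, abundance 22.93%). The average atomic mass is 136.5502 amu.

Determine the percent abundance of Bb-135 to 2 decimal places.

32.45%

The remaining 77.07% is split between Bb-135 (fraction x) and Bb-137 (fraction 0.7707 − x).
Substituting: 134.9962x + 136.9412(0.7707 − x) = 104.90934523
(134.9962 − 136.9412)x = -0.63123761  ⇒  x = 0.32454, y = 0.44616
Bb-135: 32.45%, Bb-137: 44.62%.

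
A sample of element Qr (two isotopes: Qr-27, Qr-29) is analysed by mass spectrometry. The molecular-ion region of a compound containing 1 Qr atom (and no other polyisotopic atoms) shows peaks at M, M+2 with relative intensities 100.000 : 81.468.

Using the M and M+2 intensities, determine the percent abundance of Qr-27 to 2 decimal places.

Let p = fractional abundance of Qr-27. I(M+2)/I(M) = [C(1,1)·p^0·(1−p)] / p^1 = 1·(1−p)/p = 81.468/100.000 = 0.8147
(1−p)/p = 0.8147/1 = 0.8147  ⇒  p = 1/(1 + 0.8147) = 0.5511
Qr-27: 55.11%, Qr-29: 44.89%.

55.11%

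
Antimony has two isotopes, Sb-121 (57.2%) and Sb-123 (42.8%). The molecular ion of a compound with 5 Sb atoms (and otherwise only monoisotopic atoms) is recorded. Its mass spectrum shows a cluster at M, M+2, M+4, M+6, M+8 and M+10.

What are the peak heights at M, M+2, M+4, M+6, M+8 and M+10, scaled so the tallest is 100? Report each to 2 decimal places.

Expanding (0.572 + 0.428)^5:
P(M) = 0.572^5 = 0.061232
P(M+2) = 5 × 0.572^4 × 0.428^1 = 0.229086
P(M+4) = 10 × 0.572^3 × 0.428^2 = 0.342827
P(M+6) = 10 × 0.572^2 × 0.428^3 = 0.256521
P(M+8) = 5 × 0.572^1 × 0.428^4 = 0.095971
P(M+10) = 0.428^5 = 0.014362
The M+4 peak is largest (0.342827); scaling to 100 gives 17.86 : 66.82 : 100.00 : 74.83 : 27.99 : 4.19.

17.86 : 66.82 : 100.00 : 74.83 : 27.99 : 4.19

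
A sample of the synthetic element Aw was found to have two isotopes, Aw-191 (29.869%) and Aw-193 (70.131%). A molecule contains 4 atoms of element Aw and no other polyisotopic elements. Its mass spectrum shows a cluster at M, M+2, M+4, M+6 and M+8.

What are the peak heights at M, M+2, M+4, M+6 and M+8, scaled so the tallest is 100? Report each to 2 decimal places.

Each Aw atom is independently Aw-191 (p = 0.29869) or Aw-193 (q = 0.70131); the cluster is the binomial expansion (p + q)^4.
P(M) = 0.29869^4 = 0.007959
P(M+2) = 4 × 0.29869^3 × 0.70131^1 = 0.074754
P(M+4) = 6 × 0.29869^2 × 0.70131^2 = 0.263277
P(M+6) = 4 × 0.29869^1 × 0.70131^3 = 0.412108
P(M+8) = 0.70131^4 = 0.241902
The M+6 peak is largest (0.412108); scaling to 100 gives 1.93 : 18.14 : 63.89 : 100.00 : 58.70.

1.93 : 18.14 : 63.89 : 100.00 : 58.70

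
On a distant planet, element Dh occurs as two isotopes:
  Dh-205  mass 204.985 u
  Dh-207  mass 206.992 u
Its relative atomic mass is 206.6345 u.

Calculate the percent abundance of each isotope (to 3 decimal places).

Dh-205: 17.813%, Dh-207: 82.187%

With x = fraction of Dh-205 (so Dh-207 is 1 − x):
204.985·x + 206.992·(1 − x) = 206.6345
(204.985 − 206.992)·x = 206.6345 − 206.992
x = -0.3575 / -2.007 = 0.17813 → 17.813% Dh-205, 82.187% Dh-207.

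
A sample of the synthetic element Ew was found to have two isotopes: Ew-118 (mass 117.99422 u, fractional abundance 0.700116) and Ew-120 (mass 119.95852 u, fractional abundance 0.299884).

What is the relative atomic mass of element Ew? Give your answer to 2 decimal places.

Average mass = Σ (abundance × isotope mass) = 0.700116 × 117.99422 + 0.299884 × 119.95852
= 82.609641 + 35.973641 = 118.583282 u

118.58 u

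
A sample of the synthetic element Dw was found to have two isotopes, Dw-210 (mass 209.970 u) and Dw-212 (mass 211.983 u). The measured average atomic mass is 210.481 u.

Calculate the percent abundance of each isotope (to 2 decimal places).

Dw-210: 74.62%, Dw-212: 25.38%

Let x be the fractional abundance of Dw-210; then Dw-212 has abundance 1 − x.
209.970·x + 211.983·(1 − x) = 210.481
(209.970 − 211.983)·x = 210.481 − 211.983
x = -1.502 / -2.013 = 0.74615 → 74.62% Dw-210, 25.38% Dw-212.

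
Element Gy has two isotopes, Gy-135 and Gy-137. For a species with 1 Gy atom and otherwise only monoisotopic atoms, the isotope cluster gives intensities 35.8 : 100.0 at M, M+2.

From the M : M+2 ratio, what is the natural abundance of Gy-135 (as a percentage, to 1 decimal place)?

If p is the fraction of Gy that is Gy-135, then I(M+2)/I(M) = [C(1,1)·p^0·(1−p)] / p^1 = 1·(1−p)/p = 100.0/35.8 = 2.7933
(1−p)/p = 2.7933/1 = 2.7933  ⇒  p = 1/(1 + 2.7933) = 0.2636
Gy-135: 26.4%, Gy-137: 73.6%.

26.4%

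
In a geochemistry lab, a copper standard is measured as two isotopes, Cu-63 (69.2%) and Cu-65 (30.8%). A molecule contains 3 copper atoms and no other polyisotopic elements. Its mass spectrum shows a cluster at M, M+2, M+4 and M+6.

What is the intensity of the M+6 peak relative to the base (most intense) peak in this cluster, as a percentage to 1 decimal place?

6.6%

Binomial terms of (0.692 + 0.308)^3: M 0.3314, M+2 0.4425, M+4 0.1969, M+6 0.0292 → M+2 is the base peak.
P(M+2) = C(3,1) × 0.692^2 × 0.308^1 = 3 × 0.478864 × 0.3080 = 0.442470 (base)
P(M+6) = C(3,3) × 0.692^0 × 0.308^3 = 1 × 1.0000 × 0.02921811 = 0.029218
Relative intensity = 0.029218 / 0.442470 × 100 = 6.6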